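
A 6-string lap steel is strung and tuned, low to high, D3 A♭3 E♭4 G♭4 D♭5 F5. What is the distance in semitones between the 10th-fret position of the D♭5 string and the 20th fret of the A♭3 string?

7 semitones

D♭5 at fret 10 → B5 (MIDI 83); A♭3 at fret 20 → E5 (MIDI 76).
83 − 76 = 7, so the two pitches are 7 semitones apart, with B5 the higher.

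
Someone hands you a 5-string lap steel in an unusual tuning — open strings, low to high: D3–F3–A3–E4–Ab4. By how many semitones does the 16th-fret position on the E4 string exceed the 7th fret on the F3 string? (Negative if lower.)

E4 at fret 16 → Ab5 (MIDI 80); F3 at fret 7 → C4 (MIDI 60).
80 − 60 = 20, so the two pitches are 20 semitones apart.

20 semitones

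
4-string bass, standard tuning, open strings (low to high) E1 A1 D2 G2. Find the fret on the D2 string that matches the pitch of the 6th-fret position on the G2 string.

Fret 6 on G2 is MIDI 43 + 6 = 49 (C#3). On the D2 string (open MIDI 38), that pitch is 49 − 38 = fret 11.

11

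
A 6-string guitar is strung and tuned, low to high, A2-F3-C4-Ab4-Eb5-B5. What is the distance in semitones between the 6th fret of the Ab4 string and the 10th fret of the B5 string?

Ab4 at fret 6 → D5 (MIDI 74); B5 at fret 10 → A6 (MIDI 93).
74 − 93 = -19, so the two pitches are 19 semitones apart, with A6 the higher.

19 semitones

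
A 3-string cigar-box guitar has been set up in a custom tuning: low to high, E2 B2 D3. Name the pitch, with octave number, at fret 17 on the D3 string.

G4

Each fret is one semitone, so D3 + 17 = G4.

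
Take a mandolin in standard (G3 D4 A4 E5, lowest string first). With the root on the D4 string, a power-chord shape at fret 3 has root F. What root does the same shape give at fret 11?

C♯

Moving from fret 3 to fret 11 shifts the root by 8 semitones.
F up 8 semitones is C♯.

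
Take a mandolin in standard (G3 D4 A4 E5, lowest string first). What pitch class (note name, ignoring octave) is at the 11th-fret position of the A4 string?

G#

The open A4 string plus 11 semitones: A–A#–B–C–…–F#–G–G#.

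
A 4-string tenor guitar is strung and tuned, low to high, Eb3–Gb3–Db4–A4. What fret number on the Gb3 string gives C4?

6

C4 is 6 semitones above the open Gb3 (Gb–G–Ab–A–Bb–B–C), so it sits at fret 6.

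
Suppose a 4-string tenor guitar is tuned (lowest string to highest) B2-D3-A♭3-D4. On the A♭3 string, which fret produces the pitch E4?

8

E4 is 8 semitones above the open A♭3 (Ab–A–Bb–B–C–Db–D–Eb–E), so it sits at fret 8.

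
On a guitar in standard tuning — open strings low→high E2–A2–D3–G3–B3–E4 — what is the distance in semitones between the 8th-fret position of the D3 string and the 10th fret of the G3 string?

7 semitones

D3 at fret 8 → A♯3 (MIDI 58); G3 at fret 10 → F4 (MIDI 65).
58 − 65 = -7, so the two pitches are 7 semitones apart, with F4 the higher.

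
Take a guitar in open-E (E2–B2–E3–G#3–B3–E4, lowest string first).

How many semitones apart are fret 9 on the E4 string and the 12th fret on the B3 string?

2 semitones

E4 at fret 9 → C#5 (MIDI 73); B3 at fret 12 → B4 (MIDI 71).
73 − 71 = 2, so the two pitches are 2 semitones apart, with C#5 the higher.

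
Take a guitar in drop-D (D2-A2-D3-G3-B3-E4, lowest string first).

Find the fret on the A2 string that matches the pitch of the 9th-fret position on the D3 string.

Fret 9 on D3 is MIDI 50 + 9 = 59 (B3). On the A2 string (open MIDI 45), that pitch is 59 − 45 = fret 14.

14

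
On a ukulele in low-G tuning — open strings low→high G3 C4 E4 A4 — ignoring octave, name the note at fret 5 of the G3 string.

The open G3 string plus 5 semitones: G–G#–A–A#–B–C.

C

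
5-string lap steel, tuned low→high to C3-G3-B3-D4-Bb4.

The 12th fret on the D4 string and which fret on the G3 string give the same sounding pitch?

19

D4 at fret 12 is D4 + 12 semitones = D5.
The open G3 string is 7 semitones below the open D4, so the same pitch on the G3 string lies at fret 12 + 7 = 19.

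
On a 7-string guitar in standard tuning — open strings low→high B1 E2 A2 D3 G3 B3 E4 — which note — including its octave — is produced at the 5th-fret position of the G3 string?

Each fret is one semitone, so G3 + 5 = C4.

C4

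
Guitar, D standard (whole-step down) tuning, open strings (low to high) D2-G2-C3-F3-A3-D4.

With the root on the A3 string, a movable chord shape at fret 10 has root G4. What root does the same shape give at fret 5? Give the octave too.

D4

Moving from fret 10 to fret 5 shifts the root by -5 semitones.
G4 down 5 semitones is D4.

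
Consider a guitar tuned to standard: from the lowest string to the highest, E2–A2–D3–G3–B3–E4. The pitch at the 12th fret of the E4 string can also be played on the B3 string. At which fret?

17

E4 at fret 12 is E4 + 12 semitones = E5.
The open B3 string is 5 semitones below the open E4, so the same pitch on the B3 string lies at fret 12 + 5 = 17.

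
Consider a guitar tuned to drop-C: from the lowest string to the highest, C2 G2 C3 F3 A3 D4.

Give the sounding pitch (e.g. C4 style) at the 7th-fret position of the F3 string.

C4

The open F3 string plus 7 semitones: F–F#–G–G#–A–A#–B–C.
The walk passes from B into C once, so the octave number goes from 3 to 4.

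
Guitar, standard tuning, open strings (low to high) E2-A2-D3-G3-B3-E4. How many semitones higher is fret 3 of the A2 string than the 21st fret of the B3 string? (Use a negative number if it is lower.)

-32 semitones

A2 at fret 3 → C3 (MIDI 48); B3 at fret 21 → G♯5 (MIDI 80).
48 − 80 = -32, so the two pitches are 32 semitones apart.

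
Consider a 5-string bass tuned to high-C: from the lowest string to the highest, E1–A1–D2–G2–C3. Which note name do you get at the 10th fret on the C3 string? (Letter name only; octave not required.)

C3 is MIDI 48. Adding 10 gives 58; 58 mod 12 = 10, i.e. A♯.
(Equivalently spelled B♭.)

A♯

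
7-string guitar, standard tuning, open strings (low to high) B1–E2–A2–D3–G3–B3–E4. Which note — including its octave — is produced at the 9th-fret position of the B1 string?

G♯2

Each fret is one semitone, so B1 + 9 = G♯2.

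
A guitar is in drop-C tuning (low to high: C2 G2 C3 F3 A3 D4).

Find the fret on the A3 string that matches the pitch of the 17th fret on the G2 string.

3

G2 at fret 17 is G2 + 17 semitones = C4.
The open A3 string is 14 semitones above the open G2, so the same pitch on the A3 string lies at fret 17 − 14 = 3.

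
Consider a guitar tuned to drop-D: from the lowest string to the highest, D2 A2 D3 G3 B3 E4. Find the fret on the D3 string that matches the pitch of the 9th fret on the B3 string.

18

B3 at fret 9 is B3 + 9 semitones = G#4.
The open D3 string is 9 semitones below the open B3, so the same pitch on the D3 string lies at fret 9 + 9 = 18.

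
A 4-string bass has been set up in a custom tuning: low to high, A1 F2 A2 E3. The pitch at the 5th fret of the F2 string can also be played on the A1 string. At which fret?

F2 at fret 5 is F2 + 5 semitones = A#2.
The open A1 string is 8 semitones below the open F2, so the same pitch on the A1 string lies at fret 5 + 8 = 13.

13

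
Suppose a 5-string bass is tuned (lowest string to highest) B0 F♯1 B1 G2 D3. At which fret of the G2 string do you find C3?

5

C3 is 5 semitones above the open G2 (G–G#–A–A#–B–C), so it sits at fret 5.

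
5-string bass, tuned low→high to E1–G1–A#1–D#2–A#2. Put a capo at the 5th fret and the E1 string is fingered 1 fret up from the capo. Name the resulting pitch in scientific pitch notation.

A#1

The capo raises the open E1 by 5 semitones to A1; fretting 1 more gives E1 + 5 + 1 = E1 + 6 semitones = A#1.
(Also written Bb.)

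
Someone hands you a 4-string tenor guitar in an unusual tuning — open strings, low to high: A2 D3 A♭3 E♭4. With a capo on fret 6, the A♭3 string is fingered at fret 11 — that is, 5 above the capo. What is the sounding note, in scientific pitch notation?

G4

The capo raises the open A♭3 by 6 semitones to D4; fretting 5 more gives A♭3 + 6 + 5 = A♭3 + 11 semitones = G4.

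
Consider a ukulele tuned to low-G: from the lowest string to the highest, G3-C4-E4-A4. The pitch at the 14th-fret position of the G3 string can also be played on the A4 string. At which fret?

G3 at fret 14 is G3 + 14 semitones = A4.
The open A4 string is 14 semitones above the open G3, so the same pitch on the A4 string lies at fret 14 − 14 = 0.

0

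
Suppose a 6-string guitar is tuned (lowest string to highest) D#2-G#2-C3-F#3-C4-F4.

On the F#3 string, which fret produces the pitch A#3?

A#3 is 4 semitones above the open F#3 (F#–G–G#–A–A#), so it sits at fret 4.

4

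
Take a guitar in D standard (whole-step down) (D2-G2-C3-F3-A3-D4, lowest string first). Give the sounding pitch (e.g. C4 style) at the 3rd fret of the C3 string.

D#3

The open C3 string plus 3 semitones: C–C#–D–D#.
No B→C boundary is crossed, so the octave stays at 3.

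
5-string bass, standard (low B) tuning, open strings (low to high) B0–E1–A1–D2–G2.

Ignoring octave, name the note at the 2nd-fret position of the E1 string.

E1 is MIDI 28. Adding 2 gives 30; 30 mod 12 = 6, i.e. F♯.
(Equivalently spelled G♭.)

F♯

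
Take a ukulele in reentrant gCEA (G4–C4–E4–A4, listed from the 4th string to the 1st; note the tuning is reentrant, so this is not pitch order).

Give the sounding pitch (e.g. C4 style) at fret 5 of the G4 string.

The open G4 string plus 5 semitones: G–G#–A–A#–B–C.
The walk passes from B into C once, so the octave number goes from 4 to 5.

C5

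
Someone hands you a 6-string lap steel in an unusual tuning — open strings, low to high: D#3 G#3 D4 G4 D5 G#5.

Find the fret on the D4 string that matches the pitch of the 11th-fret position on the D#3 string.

Fret 11 on D#3 is MIDI 51 + 11 = 62 (D4). On the D4 string (open MIDI 62), that pitch is 62 − 62 = fret 0.

0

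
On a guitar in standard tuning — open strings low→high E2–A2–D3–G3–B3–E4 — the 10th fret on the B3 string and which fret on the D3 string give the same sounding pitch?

Fret 10 on B3 is MIDI 59 + 10 = 69 (A4). On the D3 string (open MIDI 50), that pitch is 69 − 50 = fret 19.

19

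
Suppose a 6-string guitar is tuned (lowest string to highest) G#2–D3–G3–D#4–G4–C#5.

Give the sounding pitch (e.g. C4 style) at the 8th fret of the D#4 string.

Each fret is one semitone, so D#4 + 8 = B4.

B4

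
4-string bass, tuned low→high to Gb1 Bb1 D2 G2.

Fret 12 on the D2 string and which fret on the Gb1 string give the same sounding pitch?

D2 at fret 12 is D2 + 12 semitones = D3.
The open Gb1 string is 8 semitones below the open D2, so the same pitch on the Gb1 string lies at fret 12 + 8 = 20.

20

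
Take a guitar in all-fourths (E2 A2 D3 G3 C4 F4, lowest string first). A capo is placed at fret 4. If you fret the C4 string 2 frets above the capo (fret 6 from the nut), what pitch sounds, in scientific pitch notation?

F♯4

The capo raises the open C4 by 4 semitones to E4; fretting 2 more gives C4 + 4 + 2 = C4 + 6 semitones = F♯4.
(Also written G♭.)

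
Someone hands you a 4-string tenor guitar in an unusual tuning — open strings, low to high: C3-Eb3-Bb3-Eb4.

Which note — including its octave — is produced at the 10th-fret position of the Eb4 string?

Eb4 is MIDI 63. Adding 10 gives 73, which is Db5.

Db5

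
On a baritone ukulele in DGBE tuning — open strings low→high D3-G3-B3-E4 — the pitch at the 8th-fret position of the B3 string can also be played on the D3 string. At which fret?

B3 at fret 8 is B3 + 8 semitones = G4.
The open D3 string is 9 semitones below the open B3, so the same pitch on the D3 string lies at fret 8 + 9 = 17.

17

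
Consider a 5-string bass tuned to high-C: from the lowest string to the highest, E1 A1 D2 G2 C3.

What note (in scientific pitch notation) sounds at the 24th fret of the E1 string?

E3

Each fret is one semitone, so E1 + 24 = E3.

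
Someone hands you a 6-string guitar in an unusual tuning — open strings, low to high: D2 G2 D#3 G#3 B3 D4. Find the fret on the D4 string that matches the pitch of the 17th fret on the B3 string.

B3 at fret 17 is B3 + 17 semitones = E5.
The open D4 string is 3 semitones above the open B3, so the same pitch on the D4 string lies at fret 17 − 3 = 14.

14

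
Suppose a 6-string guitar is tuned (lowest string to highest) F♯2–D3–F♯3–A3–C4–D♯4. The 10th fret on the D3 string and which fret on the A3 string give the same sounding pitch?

3

Fret 10 on D3 is MIDI 50 + 10 = 60 (C4). On the A3 string (open MIDI 57), that pitch is 60 − 57 = fret 3.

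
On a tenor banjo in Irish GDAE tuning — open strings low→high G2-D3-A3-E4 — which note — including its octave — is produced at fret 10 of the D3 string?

D3 is MIDI 50. Adding 10 gives 60, which is C4.

C4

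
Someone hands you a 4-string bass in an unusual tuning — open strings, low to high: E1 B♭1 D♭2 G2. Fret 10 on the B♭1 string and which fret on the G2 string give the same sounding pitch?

1

B♭1 at fret 10 is B♭1 + 10 semitones = A♭2.
The open G2 string is 9 semitones above the open B♭1, so the same pitch on the G2 string lies at fret 10 − 9 = 1.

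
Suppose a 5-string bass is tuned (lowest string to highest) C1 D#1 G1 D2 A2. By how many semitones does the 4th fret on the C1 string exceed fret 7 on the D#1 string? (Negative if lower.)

-6 semitones

C1 at fret 4 → E1 (MIDI 28); D#1 at fret 7 → A#1 (MIDI 34).
28 − 34 = -6, so the two pitches are 6 semitones apart.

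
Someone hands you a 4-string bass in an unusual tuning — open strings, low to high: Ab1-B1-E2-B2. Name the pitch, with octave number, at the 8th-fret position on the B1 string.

G2

The open B1 string plus 8 semitones: B–C–Db–D–Eb–E–F–Gb–G.
The walk passes from B into C once, so the octave number goes from 1 to 2.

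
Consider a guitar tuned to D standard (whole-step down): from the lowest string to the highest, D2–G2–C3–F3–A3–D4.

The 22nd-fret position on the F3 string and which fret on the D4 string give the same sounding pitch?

F3 at fret 22 is F3 + 22 semitones = D#5.
The open D4 string is 9 semitones above the open F3, so the same pitch on the D4 string lies at fret 22 − 9 = 13.

13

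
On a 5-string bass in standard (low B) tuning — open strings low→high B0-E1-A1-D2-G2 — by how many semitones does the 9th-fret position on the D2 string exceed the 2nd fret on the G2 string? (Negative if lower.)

2 semitones

D2 at fret 9 → B2 (MIDI 47); G2 at fret 2 → A2 (MIDI 45).
47 − 45 = 2, so the two pitches are 2 semitones apart.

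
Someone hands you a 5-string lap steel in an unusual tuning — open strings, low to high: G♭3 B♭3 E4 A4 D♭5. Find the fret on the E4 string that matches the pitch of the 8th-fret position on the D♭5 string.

17

Fret 8 on D♭5 is MIDI 73 + 8 = 81 (A5). On the E4 string (open MIDI 64), that pitch is 81 − 64 = fret 17.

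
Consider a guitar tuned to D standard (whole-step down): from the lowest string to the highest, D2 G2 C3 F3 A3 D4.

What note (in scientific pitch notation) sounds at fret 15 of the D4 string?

F5

D4 is MIDI 62. Adding 15 gives 77, which is F5.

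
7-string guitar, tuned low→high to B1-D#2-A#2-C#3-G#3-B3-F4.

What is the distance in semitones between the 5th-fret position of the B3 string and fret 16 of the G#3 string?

8 semitones

B3 at fret 5 → E4 (MIDI 64); G#3 at fret 16 → C5 (MIDI 72).
64 − 72 = -8, so the two pitches are 8 semitones apart, with C5 the higher.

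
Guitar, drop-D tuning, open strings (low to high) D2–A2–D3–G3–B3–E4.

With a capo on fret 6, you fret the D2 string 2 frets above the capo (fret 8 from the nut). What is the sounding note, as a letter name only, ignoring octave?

A♯

The capo raises the open D2 by 6 semitones to G♯2; fretting 2 more gives D2 + 6 + 2 = D2 + 8 semitones, landing on A♯.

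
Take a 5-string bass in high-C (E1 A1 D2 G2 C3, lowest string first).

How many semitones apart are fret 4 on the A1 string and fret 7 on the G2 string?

13 semitones

A1 at fret 4 → C#2 (MIDI 37); G2 at fret 7 → D3 (MIDI 50).
37 − 50 = -13, so the two pitches are 13 semitones apart, with D3 the higher.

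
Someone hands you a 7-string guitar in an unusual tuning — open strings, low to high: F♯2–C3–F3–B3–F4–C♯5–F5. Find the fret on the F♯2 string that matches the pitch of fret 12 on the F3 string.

23

F3 at fret 12 is F3 + 12 semitones = F4.
The open F♯2 string is 11 semitones below the open F3, so the same pitch on the F♯2 string lies at fret 12 + 11 = 23.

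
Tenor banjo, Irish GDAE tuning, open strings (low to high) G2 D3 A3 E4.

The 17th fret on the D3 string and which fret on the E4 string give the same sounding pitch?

Fret 17 on D3 is MIDI 50 + 17 = 67 (G4). On the E4 string (open MIDI 64), that pitch is 67 − 64 = fret 3.

3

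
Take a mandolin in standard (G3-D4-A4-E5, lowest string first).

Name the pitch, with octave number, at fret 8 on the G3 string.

The open G3 string plus 8 semitones: G–G#–A–A#–B–C–C#–D–D#.
The walk passes from B into C once, so the octave number goes from 3 to 4.
(Equivalently spelled Eb4.)

D#4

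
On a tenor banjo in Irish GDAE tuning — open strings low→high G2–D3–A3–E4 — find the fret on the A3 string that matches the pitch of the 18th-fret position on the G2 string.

G2 at fret 18 is G2 + 18 semitones = C#4.
The open A3 string is 14 semitones above the open G2, so the same pitch on the A3 string lies at fret 18 − 14 = 4.

4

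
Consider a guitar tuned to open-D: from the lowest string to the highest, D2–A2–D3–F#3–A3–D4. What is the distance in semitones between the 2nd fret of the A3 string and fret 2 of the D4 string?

5 semitones

A3 at fret 2 → B3 (MIDI 59); D4 at fret 2 → E4 (MIDI 64).
59 − 64 = -5, so the two pitches are 5 semitones apart, with E4 the higher.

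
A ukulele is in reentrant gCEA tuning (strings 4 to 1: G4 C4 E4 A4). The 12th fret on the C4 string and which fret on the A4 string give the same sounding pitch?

C4 at fret 12 is C4 + 12 semitones = C5.
The open A4 string is 9 semitones above the open C4, so the same pitch on the A4 string lies at fret 12 − 9 = 3.

3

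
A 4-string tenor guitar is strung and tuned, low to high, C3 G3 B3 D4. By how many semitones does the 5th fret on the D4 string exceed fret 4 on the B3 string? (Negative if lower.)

4 semitones

D4 at fret 5 → G4 (MIDI 67); B3 at fret 4 → D#4 (MIDI 63).
67 − 63 = 4, so the two pitches are 4 semitones apart.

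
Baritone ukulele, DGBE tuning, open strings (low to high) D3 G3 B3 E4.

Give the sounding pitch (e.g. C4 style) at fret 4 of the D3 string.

F#3

The open D3 string plus 4 semitones: D–D#–E–F–F#.
No B→C boundary is crossed, so the octave stays at 3.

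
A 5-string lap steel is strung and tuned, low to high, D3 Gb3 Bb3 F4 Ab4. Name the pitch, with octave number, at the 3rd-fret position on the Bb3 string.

Db4

Each fret is one semitone, so Bb3 + 3 = Db4.
(Equivalently spelled C#4.)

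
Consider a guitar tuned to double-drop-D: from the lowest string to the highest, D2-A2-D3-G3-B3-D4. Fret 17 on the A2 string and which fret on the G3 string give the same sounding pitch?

Fret 17 on A2 is MIDI 45 + 17 = 62 (D4). On the G3 string (open MIDI 55), that pitch is 62 − 55 = fret 7.

7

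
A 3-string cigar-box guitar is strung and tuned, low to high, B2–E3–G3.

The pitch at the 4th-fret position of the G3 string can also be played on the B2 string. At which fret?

12

G3 at fret 4 is G3 + 4 semitones = B3.
The open B2 string is 8 semitones below the open G3, so the same pitch on the B2 string lies at fret 4 + 8 = 12.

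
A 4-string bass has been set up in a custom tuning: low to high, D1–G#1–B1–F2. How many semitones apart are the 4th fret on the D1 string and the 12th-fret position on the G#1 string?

14 semitones

D1 at fret 4 → F#1 (MIDI 30); G#1 at fret 12 → G#2 (MIDI 44).
30 − 44 = -14, so the two pitches are 14 semitones apart, with G#2 the higher.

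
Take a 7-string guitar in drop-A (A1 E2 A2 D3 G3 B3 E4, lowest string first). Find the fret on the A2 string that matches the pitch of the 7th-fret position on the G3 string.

17

Fret 7 on G3 is MIDI 55 + 7 = 62 (D4). On the A2 string (open MIDI 45), that pitch is 62 − 45 = fret 17.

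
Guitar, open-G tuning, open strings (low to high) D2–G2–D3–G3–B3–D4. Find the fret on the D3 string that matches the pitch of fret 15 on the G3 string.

G3 at fret 15 is G3 + 15 semitones = A#4.
The open D3 string is 5 semitones below the open G3, so the same pitch on the D3 string lies at fret 15 + 5 = 20.

20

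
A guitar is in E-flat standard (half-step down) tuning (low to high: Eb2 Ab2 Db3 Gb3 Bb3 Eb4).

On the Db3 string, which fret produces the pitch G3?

G3 is 6 semitones above the open Db3 (Db–D–Eb–E–F–Gb–G), so it sits at fret 6.

6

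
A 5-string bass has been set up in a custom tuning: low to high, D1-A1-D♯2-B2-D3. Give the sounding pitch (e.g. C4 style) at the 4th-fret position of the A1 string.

C♯2

The open A1 string plus 4 semitones: A–A#–B–C–C#.
The walk passes from B into C once, so the octave number goes from 1 to 2.
(Equivalently spelled D♭2.)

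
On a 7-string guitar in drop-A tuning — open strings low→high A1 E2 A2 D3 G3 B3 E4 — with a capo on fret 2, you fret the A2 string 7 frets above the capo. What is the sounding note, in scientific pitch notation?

The capo raises the open A2 by 2 semitones to B2; fretting 7 more gives A2 + 2 + 7 = A2 + 9 semitones = F♯3.

F♯3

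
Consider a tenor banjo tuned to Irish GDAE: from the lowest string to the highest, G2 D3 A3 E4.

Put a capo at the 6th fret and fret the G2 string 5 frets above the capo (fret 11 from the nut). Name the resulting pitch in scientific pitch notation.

The capo raises the open G2 by 6 semitones to C♯3; fretting 5 more gives G2 + 6 + 5 = G2 + 11 semitones = F♯3.

F♯3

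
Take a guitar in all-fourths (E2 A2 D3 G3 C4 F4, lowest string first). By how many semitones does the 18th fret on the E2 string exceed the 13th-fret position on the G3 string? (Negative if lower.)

E2 at fret 18 → A♯3 (MIDI 58); G3 at fret 13 → G♯4 (MIDI 68).
58 − 68 = -10, so the two pitches are 10 semitones apart.

-10 semitones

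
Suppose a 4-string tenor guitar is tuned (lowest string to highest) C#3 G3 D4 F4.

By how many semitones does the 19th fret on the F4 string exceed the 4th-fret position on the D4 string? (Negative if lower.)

18 semitones

F4 at fret 19 → C6 (MIDI 84); D4 at fret 4 → F#4 (MIDI 66).
84 − 66 = 18, so the two pitches are 18 semitones apart.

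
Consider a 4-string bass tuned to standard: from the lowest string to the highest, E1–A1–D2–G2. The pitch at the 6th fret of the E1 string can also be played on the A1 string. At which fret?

1

Fret 6 on E1 is MIDI 28 + 6 = 34 (A♯1). On the A1 string (open MIDI 33), that pitch is 34 − 33 = fret 1.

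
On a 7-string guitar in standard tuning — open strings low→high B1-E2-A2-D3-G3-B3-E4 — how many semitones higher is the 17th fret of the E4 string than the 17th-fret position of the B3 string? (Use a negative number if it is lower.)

5 semitones

E4 at fret 17 → A5 (MIDI 81); B3 at fret 17 → E5 (MIDI 76).
81 − 76 = 5, so the two pitches are 5 semitones apart.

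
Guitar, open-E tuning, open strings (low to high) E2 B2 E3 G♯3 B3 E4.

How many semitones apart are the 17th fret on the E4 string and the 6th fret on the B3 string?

E4 at fret 17 → A5 (MIDI 81); B3 at fret 6 → F4 (MIDI 65).
81 − 65 = 16, so the two pitches are 16 semitones apart, with A5 the higher.

16 semitones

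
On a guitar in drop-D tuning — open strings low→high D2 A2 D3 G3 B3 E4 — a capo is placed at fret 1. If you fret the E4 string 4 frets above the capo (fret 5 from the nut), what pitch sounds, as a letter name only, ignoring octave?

The capo raises the open E4 by 1 semitone to F4; fretting 4 more gives E4 + 1 + 4 = E4 + 5 semitones, landing on A.

A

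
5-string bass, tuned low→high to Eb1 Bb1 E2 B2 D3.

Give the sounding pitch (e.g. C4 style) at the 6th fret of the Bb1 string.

The open Bb1 string plus 6 semitones: Bb–B–C–Db–D–Eb–E.
The walk passes from B into C once, so the octave number goes from 1 to 2.

E2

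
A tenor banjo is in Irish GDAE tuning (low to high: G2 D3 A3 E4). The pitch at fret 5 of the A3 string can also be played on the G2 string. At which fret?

19

A3 at fret 5 is A3 + 5 semitones = D4.
The open G2 string is 14 semitones below the open A3, so the same pitch on the G2 string lies at fret 5 + 14 = 19.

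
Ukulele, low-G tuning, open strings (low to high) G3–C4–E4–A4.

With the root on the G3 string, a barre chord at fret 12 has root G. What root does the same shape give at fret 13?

G#

Moving from fret 12 to fret 13 shifts the root by 1 semitone.
G up 1 semitone is G#.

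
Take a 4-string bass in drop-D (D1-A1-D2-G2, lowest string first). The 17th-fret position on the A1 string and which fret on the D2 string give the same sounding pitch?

12

A1 at fret 17 is A1 + 17 semitones = D3.
The open D2 string is 5 semitones above the open A1, so the same pitch on the D2 string lies at fret 17 − 5 = 12.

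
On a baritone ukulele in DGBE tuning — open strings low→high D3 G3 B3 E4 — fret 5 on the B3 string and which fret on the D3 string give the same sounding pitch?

14

Fret 5 on B3 is MIDI 59 + 5 = 64 (E4). On the D3 string (open MIDI 50), that pitch is 64 − 50 = fret 14.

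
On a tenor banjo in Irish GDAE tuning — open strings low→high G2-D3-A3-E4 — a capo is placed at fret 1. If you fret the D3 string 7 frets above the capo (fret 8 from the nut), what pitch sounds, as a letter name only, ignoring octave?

The capo raises the open D3 by 1 semitone to D#3; fretting 7 more gives D3 + 1 + 7 = D3 + 8 semitones, landing on A#.

A#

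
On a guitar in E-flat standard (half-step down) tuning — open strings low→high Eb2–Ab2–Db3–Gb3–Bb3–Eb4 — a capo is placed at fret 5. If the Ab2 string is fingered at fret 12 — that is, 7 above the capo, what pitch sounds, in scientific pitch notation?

Ab3

The capo raises the open Ab2 by 5 semitones to Db3; fretting 7 more gives Ab2 + 5 + 7 = Ab2 + 12 semitones = Ab3.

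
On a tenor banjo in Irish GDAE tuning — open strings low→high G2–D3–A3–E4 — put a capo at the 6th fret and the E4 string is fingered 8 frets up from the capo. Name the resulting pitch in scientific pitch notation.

F#5

The capo raises the open E4 by 6 semitones to A#4; fretting 8 more gives E4 + 6 + 8 = E4 + 14 semitones = F#5.
(Also written Gb.)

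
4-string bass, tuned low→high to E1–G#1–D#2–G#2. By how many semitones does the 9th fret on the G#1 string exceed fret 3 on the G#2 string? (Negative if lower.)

-6 semitones

G#1 at fret 9 → F2 (MIDI 41); G#2 at fret 3 → B2 (MIDI 47).
41 − 47 = -6, so the two pitches are 6 semitones apart.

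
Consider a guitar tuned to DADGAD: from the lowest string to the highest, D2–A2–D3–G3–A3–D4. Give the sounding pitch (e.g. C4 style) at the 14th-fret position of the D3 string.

E4

D3 is MIDI 50. Adding 14 gives 64, which is E4.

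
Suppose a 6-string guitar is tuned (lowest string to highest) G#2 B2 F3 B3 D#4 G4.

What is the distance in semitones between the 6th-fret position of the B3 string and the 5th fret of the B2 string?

B3 at fret 6 → F4 (MIDI 65); B2 at fret 5 → E3 (MIDI 52).
65 − 52 = 13, so the two pitches are 13 semitones apart, with F4 the higher.

13 semitones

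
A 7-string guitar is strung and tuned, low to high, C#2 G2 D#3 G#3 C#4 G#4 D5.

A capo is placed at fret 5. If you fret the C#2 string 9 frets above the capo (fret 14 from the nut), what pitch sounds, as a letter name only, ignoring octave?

The capo raises the open C#2 by 5 semitones to F#2; fretting 9 more gives C#2 + 5 + 9 = C#2 + 14 semitones, landing on D#.
(Also written Eb.)

D#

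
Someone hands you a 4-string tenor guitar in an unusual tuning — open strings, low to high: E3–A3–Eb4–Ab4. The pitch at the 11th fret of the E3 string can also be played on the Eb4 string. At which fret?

0

Fret 11 on E3 is MIDI 52 + 11 = 63 (Eb4). On the Eb4 string (open MIDI 63), that pitch is 63 − 63 = fret 0.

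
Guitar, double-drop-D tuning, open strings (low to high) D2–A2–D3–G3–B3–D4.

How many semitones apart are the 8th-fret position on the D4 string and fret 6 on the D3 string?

14 semitones

D4 at fret 8 → A#4 (MIDI 70); D3 at fret 6 → G#3 (MIDI 56).
70 − 56 = 14, so the two pitches are 14 semitones apart, with A#4 the higher.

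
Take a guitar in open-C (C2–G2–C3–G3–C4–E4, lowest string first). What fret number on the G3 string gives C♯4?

C♯4 is 6 semitones above the open G3 (G–G#–A–A#–B–C–C#), so it sits at fret 6.

6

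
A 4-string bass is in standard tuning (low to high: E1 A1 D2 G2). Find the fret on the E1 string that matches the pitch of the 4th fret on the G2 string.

19

G2 at fret 4 is G2 + 4 semitones = B2.
The open E1 string is 15 semitones below the open G2, so the same pitch on the E1 string lies at fret 4 + 15 = 19.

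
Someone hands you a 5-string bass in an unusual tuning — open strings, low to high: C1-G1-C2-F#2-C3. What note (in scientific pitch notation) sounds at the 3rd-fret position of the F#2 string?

The open F#2 string plus 3 semitones: F#–G–G#–A.
No B→C boundary is crossed, so the octave stays at 2.

A2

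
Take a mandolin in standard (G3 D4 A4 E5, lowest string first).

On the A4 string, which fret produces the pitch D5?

5

D5 is 5 semitones above the open A4 (A–A#–B–C–C#–D), so it sits at fret 5.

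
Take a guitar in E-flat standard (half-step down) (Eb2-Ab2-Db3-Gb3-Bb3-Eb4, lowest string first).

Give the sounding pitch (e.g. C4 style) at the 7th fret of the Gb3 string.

Db4

The open Gb3 string plus 7 semitones: Gb–G–Ab–A–Bb–B–C–Db.
The walk passes from B into C once, so the octave number goes from 3 to 4.
(Equivalently spelled C#4.)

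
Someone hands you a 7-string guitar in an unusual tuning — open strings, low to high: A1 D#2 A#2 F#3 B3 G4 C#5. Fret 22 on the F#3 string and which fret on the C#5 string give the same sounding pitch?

F#3 at fret 22 is F#3 + 22 semitones = E5.
The open C#5 string is 19 semitones above the open F#3, so the same pitch on the C#5 string lies at fret 22 − 19 = 3.

3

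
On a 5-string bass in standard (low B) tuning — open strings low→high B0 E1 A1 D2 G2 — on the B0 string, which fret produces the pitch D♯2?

16

D♯2 is 16 semitones above the open B0 (B–C–C#–D–…–C#–D–D#), so it sits at fret 16.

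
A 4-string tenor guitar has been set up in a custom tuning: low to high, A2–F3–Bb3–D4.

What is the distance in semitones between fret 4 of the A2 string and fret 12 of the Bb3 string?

A2 at fret 4 → Db3 (MIDI 49); Bb3 at fret 12 → Bb4 (MIDI 70).
49 − 70 = -21, so the two pitches are 21 semitones apart, with Bb4 the higher.

21 semitones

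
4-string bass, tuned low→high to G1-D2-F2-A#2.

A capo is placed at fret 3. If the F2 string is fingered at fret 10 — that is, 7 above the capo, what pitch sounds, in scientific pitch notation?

The capo raises the open F2 by 3 semitones to G#2; fretting 7 more gives F2 + 3 + 7 = F2 + 10 semitones = D#3.
(Also written Eb.)

D#3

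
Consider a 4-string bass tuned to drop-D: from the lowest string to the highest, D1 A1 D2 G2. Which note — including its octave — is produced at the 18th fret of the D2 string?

G#3

The open D2 string plus 18 semitones: D–D#–E–F–…–F#–G–G#.
The walk passes from B into C once, so the octave number goes from 2 to 3.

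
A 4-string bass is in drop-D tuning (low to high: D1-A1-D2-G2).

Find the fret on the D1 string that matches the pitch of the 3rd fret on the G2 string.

20

G2 at fret 3 is G2 + 3 semitones = A#2.
The open D1 string is 17 semitones below the open G2, so the same pitch on the D1 string lies at fret 3 + 17 = 20.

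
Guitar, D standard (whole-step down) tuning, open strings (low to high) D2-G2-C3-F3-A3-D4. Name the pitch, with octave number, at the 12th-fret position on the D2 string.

D3

Each fret is one semitone, so D2 + 12 = D3.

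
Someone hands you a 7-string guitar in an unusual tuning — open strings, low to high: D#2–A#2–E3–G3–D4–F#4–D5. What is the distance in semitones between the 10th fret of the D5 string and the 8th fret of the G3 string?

21 semitones

D5 at fret 10 → C6 (MIDI 84); G3 at fret 8 → D#4 (MIDI 63).
84 − 63 = 21, so the two pitches are 21 semitones apart, with C6 the higher.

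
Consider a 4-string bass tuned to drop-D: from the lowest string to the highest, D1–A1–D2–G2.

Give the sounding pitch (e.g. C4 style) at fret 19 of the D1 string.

D1 is MIDI 26. Adding 19 gives 45, which is A2.

A2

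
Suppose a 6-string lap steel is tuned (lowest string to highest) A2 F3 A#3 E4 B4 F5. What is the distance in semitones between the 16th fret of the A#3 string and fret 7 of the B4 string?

4 semitones

A#3 at fret 16 → D5 (MIDI 74); B4 at fret 7 → F#5 (MIDI 78).
74 − 78 = -4, so the two pitches are 4 semitones apart, with F#5 the higher.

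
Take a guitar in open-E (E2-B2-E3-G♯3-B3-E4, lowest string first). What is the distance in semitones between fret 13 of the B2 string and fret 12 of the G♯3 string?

8 semitones

B2 at fret 13 → C4 (MIDI 60); G♯3 at fret 12 → G♯4 (MIDI 68).
60 − 68 = -8, so the two pitches are 8 semitones apart, with G♯4 the higher.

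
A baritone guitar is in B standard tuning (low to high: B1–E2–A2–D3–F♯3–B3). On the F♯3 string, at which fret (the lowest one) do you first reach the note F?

From F♯3, count semitones up the chromatic scale until reaching F: F#–G–G#–A–…–D#–E–F — 11 steps.

11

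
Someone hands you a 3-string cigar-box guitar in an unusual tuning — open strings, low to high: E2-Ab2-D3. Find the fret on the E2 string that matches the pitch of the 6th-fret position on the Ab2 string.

Fret 6 on Ab2 is MIDI 44 + 6 = 50 (D3). On the E2 string (open MIDI 40), that pitch is 50 − 40 = fret 10.

10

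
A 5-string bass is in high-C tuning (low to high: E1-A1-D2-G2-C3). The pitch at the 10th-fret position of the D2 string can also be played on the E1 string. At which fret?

Fret 10 on D2 is MIDI 38 + 10 = 48 (C3). On the E1 string (open MIDI 28), that pitch is 48 − 28 = fret 20.

20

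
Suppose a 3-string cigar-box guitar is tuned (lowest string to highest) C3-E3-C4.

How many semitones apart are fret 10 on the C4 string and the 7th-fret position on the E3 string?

C4 at fret 10 → A#4 (MIDI 70); E3 at fret 7 → B3 (MIDI 59).
70 − 59 = 11, so the two pitches are 11 semitones apart, with A#4 the higher.

11 semitones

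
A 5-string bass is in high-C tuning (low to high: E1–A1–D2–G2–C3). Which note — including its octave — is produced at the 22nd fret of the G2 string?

F4

The open G2 string plus 22 semitones: G–G#–A–A#–…–D#–E–F.
The walk passes from B into C 2 times, so the octave number goes from 2 to 4.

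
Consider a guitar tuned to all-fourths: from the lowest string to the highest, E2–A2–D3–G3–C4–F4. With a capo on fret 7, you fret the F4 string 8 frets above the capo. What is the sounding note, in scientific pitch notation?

The capo raises the open F4 by 7 semitones to C5; fretting 8 more gives F4 + 7 + 8 = F4 + 15 semitones = G#5.

G#5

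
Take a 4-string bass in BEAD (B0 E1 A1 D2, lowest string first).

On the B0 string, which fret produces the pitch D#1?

D#1 is 4 semitones above the open B0 (B–C–C#–D–D#), so it sits at fret 4.

4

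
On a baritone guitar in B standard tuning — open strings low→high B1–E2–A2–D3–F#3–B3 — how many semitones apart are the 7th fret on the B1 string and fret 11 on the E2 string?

B1 at fret 7 → F#2 (MIDI 42); E2 at fret 11 → D#3 (MIDI 51).
42 − 51 = -9, so the two pitches are 9 semitones apart, with D#3 the higher.

9 semitones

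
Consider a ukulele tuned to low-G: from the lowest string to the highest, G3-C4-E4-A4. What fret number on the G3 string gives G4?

G4 is 12 semitones above the open G3 (G–G#–A–A#–…–F–F#–G), so it sits at fret 12.

12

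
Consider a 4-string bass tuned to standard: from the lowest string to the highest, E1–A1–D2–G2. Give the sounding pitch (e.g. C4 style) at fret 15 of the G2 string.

A#3

G2 is MIDI 43. Adding 15 gives 58, which is A#3.
(Equivalently spelled Bb3.)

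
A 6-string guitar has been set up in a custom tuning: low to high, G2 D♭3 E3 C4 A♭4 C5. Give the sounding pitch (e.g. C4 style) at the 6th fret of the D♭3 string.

G3

Each fret is one semitone, so D♭3 + 6 = G3.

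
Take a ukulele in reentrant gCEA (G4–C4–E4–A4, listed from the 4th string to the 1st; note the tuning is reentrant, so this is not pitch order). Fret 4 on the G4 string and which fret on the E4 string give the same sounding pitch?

G4 at fret 4 is G4 + 4 semitones = B4.
The open E4 string is 3 semitones below the open G4, so the same pitch on the E4 string lies at fret 4 + 3 = 7.

7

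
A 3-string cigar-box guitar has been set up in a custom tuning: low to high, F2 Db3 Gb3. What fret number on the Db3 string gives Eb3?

2

Eb3 is 2 semitones above the open Db3 (Db–D–Eb), so it sits at fret 2.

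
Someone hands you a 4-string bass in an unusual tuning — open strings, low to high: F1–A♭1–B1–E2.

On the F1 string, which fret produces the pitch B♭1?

B♭1 is 5 semitones above the open F1 (F–Gb–G–Ab–A–Bb), so it sits at fret 5.

5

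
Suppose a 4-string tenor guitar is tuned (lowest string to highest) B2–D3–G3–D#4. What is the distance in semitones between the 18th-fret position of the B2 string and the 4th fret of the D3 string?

11 semitones

B2 at fret 18 → F4 (MIDI 65); D3 at fret 4 → F#3 (MIDI 54).
65 − 54 = 11, so the two pitches are 11 semitones apart, with F4 the higher.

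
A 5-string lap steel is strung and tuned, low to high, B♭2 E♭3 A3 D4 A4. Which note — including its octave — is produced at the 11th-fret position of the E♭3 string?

D4

E♭3 is MIDI 51. Adding 11 gives 62, which is D4.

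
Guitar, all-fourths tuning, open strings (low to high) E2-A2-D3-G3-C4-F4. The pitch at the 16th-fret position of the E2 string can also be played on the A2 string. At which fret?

11

E2 at fret 16 is E2 + 16 semitones = G♯3.
The open A2 string is 5 semitones above the open E2, so the same pitch on the A2 string lies at fret 16 − 5 = 11.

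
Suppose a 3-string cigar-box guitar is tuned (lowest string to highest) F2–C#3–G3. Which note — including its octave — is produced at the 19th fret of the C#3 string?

G#4

The open C#3 string plus 19 semitones: C#–D–D#–E–…–F#–G–G#.
The walk passes from B into C once, so the octave number goes from 3 to 4.
(Equivalently spelled Ab4.)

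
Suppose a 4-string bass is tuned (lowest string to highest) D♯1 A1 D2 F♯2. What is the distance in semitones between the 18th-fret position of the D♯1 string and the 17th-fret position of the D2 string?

10 semitones

D♯1 at fret 18 → A2 (MIDI 45); D2 at fret 17 → G3 (MIDI 55).
45 − 55 = -10, so the two pitches are 10 semitones apart, with G3 the higher.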